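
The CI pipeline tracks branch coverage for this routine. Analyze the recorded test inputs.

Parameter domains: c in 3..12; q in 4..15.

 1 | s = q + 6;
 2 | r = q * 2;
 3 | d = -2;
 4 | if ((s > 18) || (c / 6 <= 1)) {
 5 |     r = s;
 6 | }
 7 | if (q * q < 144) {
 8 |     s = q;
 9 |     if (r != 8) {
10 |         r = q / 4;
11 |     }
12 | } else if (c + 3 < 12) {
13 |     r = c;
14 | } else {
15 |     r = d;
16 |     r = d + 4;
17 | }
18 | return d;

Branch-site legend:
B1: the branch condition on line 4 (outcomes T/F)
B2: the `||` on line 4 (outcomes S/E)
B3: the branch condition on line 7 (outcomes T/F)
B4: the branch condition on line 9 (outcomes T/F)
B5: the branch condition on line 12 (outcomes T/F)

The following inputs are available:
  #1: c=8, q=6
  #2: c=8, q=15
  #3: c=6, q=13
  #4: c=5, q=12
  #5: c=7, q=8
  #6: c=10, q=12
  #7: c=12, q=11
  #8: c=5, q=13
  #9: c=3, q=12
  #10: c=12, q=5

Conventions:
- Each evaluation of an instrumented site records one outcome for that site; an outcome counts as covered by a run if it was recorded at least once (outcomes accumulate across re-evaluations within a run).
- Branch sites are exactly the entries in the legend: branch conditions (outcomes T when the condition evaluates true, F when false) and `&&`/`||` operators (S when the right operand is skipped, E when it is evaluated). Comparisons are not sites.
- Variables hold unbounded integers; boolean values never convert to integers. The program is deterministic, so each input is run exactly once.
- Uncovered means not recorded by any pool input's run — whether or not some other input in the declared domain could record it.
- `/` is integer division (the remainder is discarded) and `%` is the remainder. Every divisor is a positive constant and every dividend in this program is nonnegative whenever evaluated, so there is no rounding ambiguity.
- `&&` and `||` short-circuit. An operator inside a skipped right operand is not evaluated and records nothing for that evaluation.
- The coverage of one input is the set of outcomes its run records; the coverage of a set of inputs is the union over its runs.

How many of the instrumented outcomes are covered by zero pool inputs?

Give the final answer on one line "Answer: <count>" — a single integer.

run #1 (c=8, q=6) records B1=T, B2=E, B3=T, B4=T
run #2 (c=8, q=15) records B1=T, B2=S, B3=F, B5=T
run #3 (c=6, q=13) records B1=T, B2=S, B3=F, B5=T
run #4 (c=5, q=12) records B1=T, B2=E, B3=F, B5=T
run #5 (c=7, q=8) records B1=T, B2=E, B3=T, B4=T
run #6 (c=10, q=12) records B1=T, B2=E, B3=F, B5=F
run #7 (c=12, q=11) records B1=F, B2=E, B3=T, B4=T
run #8 (c=5, q=13) records B1=T, B2=S, B3=F, B5=T
run #9 (c=3, q=12) records B1=T, B2=E, B3=F, B5=T
run #10 (c=12, q=5) records B1=F, B2=E, B3=T, B4=T
union over the pool: B1=T, B1=F, B2=S, B2=E, B3=T, B3=F, B4=T, B5=T, B5=F
uncovered (1 of 10): B4=F

Answer: 1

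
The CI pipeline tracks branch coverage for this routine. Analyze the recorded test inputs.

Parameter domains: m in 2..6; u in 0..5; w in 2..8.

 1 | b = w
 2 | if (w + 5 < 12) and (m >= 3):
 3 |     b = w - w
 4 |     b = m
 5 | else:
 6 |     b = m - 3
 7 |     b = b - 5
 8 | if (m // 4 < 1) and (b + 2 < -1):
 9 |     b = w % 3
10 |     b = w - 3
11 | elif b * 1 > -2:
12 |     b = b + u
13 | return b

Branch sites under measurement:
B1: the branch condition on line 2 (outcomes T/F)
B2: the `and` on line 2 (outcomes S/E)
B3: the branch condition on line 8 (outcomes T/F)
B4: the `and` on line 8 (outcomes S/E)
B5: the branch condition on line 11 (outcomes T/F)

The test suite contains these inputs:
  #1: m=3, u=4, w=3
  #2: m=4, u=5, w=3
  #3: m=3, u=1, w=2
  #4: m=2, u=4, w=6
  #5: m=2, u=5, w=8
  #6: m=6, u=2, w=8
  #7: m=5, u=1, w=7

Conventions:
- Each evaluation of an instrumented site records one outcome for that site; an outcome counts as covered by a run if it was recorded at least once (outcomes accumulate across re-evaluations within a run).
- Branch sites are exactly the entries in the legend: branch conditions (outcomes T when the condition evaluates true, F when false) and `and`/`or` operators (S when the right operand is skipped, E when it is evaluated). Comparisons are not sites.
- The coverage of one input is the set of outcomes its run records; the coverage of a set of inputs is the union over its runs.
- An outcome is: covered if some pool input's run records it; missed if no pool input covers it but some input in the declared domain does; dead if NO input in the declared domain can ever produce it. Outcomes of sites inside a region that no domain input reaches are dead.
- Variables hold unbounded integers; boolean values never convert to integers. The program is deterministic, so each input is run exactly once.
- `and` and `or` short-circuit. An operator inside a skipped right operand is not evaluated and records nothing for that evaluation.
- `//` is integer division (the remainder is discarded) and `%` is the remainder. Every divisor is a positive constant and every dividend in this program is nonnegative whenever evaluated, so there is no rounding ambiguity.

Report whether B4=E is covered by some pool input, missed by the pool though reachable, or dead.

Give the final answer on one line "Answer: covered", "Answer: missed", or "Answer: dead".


B4=E is recorded by pool input(s) 1, 3, 4, 5 -> covered
Answer: covered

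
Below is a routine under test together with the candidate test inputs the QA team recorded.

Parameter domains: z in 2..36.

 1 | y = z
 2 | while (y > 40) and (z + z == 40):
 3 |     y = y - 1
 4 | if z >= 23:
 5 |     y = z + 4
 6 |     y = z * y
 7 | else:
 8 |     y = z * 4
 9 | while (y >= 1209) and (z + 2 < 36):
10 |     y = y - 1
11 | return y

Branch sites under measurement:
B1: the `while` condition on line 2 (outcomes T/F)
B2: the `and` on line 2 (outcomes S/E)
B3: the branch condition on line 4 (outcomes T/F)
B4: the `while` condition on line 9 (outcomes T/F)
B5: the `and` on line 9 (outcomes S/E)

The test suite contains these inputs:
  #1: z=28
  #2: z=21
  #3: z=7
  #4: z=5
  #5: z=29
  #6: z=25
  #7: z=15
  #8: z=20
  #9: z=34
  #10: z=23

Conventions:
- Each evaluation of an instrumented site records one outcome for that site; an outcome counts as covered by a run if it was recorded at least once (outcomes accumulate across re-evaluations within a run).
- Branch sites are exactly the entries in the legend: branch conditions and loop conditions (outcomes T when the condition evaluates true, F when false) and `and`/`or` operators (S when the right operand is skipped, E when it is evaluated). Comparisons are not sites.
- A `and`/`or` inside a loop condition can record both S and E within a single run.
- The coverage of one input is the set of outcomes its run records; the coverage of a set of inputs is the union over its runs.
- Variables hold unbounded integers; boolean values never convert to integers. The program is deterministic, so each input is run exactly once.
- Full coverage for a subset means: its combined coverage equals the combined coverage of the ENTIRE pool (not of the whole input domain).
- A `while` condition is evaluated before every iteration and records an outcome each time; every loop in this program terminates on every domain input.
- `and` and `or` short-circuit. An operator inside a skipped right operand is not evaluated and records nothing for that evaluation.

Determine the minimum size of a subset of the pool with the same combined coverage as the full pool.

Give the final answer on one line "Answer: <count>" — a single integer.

run #1 (z=28) runs B2->S, B1->F, B3->T, B5->S, B4->F; records B1=F, B2=S, B3=T, B4=F, B5=S
run #2 (z=21) runs B2->S, B1->F, B3->F, B5->S, B4->F; records B1=F, B2=S, B3=F, B4=F, B5=S
run #3 (z=7) runs B2->S, B1->F, B3->F, B5->S, B4->F; records B1=F, B2=S, B3=F, B4=F, B5=S
run #4 (z=5) runs B2->S, B1->F, B3->F, B5->S, B4->F; records B1=F, B2=S, B3=F, B4=F, B5=S
run #5 (z=29) runs B2->S, B1->F, B3->T, B5->S, B4->F; records B1=F, B2=S, B3=T, B4=F, B5=S
run #6 (z=25) runs B2->S, B1->F, B3->T, B5->S, B4->F; records B1=F, B2=S, B3=T, B4=F, B5=S
run #7 (z=15) runs B2->S, B1->F, B3->F, B5->S, B4->F; records B1=F, B2=S, B3=F, B4=F, B5=S
run #8 (z=20) runs B2->S, B1->F, B3->F, B5->S, B4->F; records B1=F, B2=S, B3=F, B4=F, B5=S
run #9 (z=34) runs B2->S, B1->F, B3->T, B5->E, B4->F; records B1=F, B2=S, B3=T, B4=F, B5=E
run #10 (z=23) runs B2->S, B1->F, B3->T, B5->S, B4->F; records B1=F, B2=S, B3=T, B4=F, B5=S
the full pool covers 7 outcomes: B1=F, B2=S, B3=T, B3=F, B4=F, B5=S, B5=E
checked all size-1 subsets: none covers 7 outcomes (max 5/7)
size 2: inputs {2, 9} cover all 7 outcomes, and no lexicographically smaller subset of this size does

Answer: 2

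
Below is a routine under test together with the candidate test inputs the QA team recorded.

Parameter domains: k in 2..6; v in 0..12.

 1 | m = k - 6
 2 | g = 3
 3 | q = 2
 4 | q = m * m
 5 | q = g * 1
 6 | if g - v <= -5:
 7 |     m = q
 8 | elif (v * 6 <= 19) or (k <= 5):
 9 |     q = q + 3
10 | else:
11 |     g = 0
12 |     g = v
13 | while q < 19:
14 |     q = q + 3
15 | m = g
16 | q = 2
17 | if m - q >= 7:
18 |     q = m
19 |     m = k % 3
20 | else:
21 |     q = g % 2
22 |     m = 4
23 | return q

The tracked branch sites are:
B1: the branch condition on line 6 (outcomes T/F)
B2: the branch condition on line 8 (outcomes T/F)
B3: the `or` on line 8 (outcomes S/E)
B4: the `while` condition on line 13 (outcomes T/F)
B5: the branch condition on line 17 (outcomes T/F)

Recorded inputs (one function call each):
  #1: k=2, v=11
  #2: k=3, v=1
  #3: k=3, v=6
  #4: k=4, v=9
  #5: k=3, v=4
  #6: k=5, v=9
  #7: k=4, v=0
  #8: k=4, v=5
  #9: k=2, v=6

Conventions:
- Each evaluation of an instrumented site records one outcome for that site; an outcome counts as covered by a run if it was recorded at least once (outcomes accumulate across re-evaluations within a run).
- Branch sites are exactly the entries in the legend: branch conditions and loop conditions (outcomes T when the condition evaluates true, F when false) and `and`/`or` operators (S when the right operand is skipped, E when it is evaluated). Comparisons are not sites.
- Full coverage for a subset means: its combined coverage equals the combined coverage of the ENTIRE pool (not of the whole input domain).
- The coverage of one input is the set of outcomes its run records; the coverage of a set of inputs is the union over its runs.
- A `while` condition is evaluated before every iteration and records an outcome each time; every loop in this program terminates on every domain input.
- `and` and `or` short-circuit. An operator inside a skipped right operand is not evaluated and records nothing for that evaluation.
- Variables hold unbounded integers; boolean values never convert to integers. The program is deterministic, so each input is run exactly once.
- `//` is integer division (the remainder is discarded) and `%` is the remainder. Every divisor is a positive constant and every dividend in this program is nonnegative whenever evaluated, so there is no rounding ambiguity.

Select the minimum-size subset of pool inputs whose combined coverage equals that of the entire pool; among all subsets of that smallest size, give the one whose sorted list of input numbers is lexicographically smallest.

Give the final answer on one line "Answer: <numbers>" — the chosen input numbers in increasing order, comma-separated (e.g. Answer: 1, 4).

run #1 (k=2, v=11) records B1=T, B4=T, B4=F, B5=F
run #2 (k=3, v=1) records B1=F, B2=T, B3=S, B4=T, B4=F, B5=F
run #3 (k=3, v=6) records B1=F, B2=T, B3=E, B4=T, B4=F, B5=F
run #4 (k=4, v=9) records B1=T, B4=T, B4=F, B5=F
run #5 (k=3, v=4) records B1=F, B2=T, B3=E, B4=T, B4=F, B5=F
run #6 (k=5, v=9) records B1=T, B4=T, B4=F, B5=F
run #7 (k=4, v=0) records B1=F, B2=T, B3=S, B4=T, B4=F, B5=F
run #8 (k=4, v=5) records B1=F, B2=T, B3=E, B4=T, B4=F, B5=F
run #9 (k=2, v=6) records B1=F, B2=T, B3=E, B4=T, B4=F, B5=F
together the pool reaches 8 outcomes: B1=T, B1=F, B2=T, B3=S, B3=E, B4=T, B4=F, B5=F
size 1 is not enough: best union over all size-1 subsets is 6/8
size 2 is not enough: best union over all size-2 subsets is 7/8
the canonical winner is {1, 2, 3}: size 3, full 8-outcome coverage, earliest index list among size-3 covers

Answer: 1, 2, 3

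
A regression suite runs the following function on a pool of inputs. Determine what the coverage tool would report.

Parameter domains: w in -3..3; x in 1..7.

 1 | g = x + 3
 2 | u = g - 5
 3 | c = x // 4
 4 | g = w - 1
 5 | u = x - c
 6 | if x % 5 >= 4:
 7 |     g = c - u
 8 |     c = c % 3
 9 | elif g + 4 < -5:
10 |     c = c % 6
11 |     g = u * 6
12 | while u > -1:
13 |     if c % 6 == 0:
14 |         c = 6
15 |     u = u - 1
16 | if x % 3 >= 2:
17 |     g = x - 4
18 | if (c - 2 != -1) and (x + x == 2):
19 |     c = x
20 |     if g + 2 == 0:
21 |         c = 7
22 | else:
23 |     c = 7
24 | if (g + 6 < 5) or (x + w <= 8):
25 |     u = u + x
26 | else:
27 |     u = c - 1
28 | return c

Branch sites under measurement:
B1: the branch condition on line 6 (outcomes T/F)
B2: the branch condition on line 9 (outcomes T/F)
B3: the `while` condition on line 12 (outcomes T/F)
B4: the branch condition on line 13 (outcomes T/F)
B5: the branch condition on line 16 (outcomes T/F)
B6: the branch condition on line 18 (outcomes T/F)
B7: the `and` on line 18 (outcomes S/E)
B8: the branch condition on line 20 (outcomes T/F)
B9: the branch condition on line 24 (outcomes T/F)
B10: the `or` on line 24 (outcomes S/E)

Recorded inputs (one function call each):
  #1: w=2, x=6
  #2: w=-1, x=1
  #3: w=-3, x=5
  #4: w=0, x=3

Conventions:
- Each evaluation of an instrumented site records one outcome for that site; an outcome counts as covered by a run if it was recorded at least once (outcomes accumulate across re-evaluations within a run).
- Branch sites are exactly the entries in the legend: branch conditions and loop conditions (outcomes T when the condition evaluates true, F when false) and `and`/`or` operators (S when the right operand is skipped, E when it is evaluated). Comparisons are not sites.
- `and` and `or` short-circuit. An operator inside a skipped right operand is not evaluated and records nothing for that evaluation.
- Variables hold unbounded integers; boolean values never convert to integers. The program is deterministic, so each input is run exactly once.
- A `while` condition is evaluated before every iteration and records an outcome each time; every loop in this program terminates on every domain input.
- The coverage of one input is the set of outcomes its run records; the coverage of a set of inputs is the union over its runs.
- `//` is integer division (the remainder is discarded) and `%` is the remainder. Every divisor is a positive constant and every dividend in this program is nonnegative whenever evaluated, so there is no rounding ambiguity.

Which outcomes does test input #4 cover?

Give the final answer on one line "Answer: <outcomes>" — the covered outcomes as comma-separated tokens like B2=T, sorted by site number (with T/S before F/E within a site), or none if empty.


Tracing the run of input #4 (w=0, x=3):
  B1->F, B2->F, B3->T, B4->T, B3->T, B4->T, B3->T, B4->T, B3->T, B4->T
  B3->F, B5->F, B7->E, B6->F, B10->E, B9->T
distinct outcomes covered: B1=F, B2=F, B3=T, B3=F, B4=T, B5=F, B6=F, B7=E, B9=T, B10=E
Answer: B1=F, B2=F, B3=T, B3=F, B4=T, B5=F, B6=F, B7=E, B9=T, B10=E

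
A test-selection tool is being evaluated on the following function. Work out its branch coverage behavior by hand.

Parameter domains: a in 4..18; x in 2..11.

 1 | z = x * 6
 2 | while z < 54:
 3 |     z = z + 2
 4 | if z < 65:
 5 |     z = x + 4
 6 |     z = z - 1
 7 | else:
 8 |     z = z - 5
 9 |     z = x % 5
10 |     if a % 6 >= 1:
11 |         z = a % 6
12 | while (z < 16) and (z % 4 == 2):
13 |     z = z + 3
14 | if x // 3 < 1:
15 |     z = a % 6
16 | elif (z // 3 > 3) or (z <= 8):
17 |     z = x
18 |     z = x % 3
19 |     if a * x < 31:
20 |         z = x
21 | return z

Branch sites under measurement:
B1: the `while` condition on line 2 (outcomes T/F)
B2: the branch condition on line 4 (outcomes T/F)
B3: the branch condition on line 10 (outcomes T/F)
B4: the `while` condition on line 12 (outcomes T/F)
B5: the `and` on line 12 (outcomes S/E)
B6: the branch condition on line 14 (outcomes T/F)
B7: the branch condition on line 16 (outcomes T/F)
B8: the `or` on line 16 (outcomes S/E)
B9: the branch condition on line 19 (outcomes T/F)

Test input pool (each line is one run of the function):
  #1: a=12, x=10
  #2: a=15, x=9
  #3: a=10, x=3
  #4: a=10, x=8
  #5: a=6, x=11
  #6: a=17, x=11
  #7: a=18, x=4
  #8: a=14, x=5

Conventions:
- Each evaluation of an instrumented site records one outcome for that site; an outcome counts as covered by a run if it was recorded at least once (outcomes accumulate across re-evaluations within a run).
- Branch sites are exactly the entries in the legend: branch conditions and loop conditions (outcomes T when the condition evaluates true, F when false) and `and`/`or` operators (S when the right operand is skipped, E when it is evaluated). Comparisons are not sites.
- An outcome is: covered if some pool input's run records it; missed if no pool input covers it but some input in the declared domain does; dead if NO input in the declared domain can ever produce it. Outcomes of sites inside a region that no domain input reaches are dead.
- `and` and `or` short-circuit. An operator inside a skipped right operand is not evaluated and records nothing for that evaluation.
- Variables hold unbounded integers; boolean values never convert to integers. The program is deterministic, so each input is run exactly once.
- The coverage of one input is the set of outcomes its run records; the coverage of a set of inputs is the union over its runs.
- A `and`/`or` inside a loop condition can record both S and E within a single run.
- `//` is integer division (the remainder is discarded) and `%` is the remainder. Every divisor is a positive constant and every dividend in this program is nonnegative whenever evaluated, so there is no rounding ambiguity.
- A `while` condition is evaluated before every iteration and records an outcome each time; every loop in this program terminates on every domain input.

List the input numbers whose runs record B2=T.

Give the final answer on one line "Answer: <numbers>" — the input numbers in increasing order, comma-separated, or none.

input #1 (a=12, x=10): records B2=T
input #2 (a=15, x=9): records B2=T
input #3 (a=10, x=3): records B2=T
input #4 (a=10, x=8): records B2=T
input #5 (a=6, x=11): does not record B2=T
input #6 (a=17, x=11): does not record B2=T
input #7 (a=18, x=4): records B2=T
input #8 (a=14, x=5): records B2=T

Answer: 1, 2, 3, 4, 7, 8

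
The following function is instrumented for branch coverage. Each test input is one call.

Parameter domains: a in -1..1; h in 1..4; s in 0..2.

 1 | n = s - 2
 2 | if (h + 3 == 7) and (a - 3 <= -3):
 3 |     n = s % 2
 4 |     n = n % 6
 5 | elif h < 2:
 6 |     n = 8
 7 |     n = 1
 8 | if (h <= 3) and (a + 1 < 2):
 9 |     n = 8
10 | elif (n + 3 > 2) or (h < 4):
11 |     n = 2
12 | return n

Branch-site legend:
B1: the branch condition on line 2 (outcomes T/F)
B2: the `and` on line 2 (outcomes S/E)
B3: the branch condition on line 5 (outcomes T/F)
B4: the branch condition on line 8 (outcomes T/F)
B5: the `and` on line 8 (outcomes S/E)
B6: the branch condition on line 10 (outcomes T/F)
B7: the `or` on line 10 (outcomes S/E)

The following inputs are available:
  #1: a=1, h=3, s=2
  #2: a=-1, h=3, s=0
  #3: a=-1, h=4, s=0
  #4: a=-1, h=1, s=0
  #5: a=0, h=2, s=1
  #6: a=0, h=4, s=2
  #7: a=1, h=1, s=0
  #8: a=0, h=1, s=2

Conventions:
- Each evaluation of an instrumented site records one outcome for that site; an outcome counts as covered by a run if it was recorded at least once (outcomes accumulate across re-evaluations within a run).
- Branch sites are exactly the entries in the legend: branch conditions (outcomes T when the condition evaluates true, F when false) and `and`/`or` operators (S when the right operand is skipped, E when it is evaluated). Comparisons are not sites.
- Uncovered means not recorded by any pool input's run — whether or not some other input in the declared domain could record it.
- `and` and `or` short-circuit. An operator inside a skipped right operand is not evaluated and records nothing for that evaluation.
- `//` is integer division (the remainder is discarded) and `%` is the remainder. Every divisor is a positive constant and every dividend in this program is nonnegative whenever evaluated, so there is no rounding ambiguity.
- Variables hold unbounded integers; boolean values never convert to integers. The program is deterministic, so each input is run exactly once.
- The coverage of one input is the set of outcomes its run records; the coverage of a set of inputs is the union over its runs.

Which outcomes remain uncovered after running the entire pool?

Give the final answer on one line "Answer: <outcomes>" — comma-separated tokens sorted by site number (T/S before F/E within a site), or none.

input #1, a=1, h=3, s=2: events B2->S, B1->F, B3->F, B5->E, B4->F, B7->S, B6->T; outcomes B1=F, B2=S, B3=F, B4=F, B5=E, B6=T, B7=S
input #2, a=-1, h=3, s=0: events B2->S, B1->F, B3->F, B5->E, B4->T; outcomes B1=F, B2=S, B3=F, B4=T, B5=E
input #3, a=-1, h=4, s=0: events B2->E, B1->T, B5->S, B4->F, B7->S, B6->T; outcomes B1=T, B2=E, B4=F, B5=S, B6=T, B7=S
input #4, a=-1, h=1, s=0: events B2->S, B1->F, B3->T, B5->E, B4->T; outcomes B1=F, B2=S, B3=T, B4=T, B5=E
input #5, a=0, h=2, s=1: events B2->S, B1->F, B3->F, B5->E, B4->T; outcomes B1=F, B2=S, B3=F, B4=T, B5=E
input #6, a=0, h=4, s=2: events B2->E, B1->T, B5->S, B4->F, B7->S, B6->T; outcomes B1=T, B2=E, B4=F, B5=S, B6=T, B7=S
input #7, a=1, h=1, s=0: events B2->S, B1->F, B3->T, B5->E, B4->F, B7->S, B6->T; outcomes B1=F, B2=S, B3=T, B4=F, B5=E, B6=T, B7=S
input #8, a=0, h=1, s=2: events B2->S, B1->F, B3->T, B5->E, B4->T; outcomes B1=F, B2=S, B3=T, B4=T, B5=E
union over the pool: B1=T, B1=F, B2=S, B2=E, B3=T, B3=F, B4=T, B4=F, B5=S, B5=E, B6=T, B7=S
uncovered (2 of 14): B6=F, B7=E

Answer: B6=F, B7=E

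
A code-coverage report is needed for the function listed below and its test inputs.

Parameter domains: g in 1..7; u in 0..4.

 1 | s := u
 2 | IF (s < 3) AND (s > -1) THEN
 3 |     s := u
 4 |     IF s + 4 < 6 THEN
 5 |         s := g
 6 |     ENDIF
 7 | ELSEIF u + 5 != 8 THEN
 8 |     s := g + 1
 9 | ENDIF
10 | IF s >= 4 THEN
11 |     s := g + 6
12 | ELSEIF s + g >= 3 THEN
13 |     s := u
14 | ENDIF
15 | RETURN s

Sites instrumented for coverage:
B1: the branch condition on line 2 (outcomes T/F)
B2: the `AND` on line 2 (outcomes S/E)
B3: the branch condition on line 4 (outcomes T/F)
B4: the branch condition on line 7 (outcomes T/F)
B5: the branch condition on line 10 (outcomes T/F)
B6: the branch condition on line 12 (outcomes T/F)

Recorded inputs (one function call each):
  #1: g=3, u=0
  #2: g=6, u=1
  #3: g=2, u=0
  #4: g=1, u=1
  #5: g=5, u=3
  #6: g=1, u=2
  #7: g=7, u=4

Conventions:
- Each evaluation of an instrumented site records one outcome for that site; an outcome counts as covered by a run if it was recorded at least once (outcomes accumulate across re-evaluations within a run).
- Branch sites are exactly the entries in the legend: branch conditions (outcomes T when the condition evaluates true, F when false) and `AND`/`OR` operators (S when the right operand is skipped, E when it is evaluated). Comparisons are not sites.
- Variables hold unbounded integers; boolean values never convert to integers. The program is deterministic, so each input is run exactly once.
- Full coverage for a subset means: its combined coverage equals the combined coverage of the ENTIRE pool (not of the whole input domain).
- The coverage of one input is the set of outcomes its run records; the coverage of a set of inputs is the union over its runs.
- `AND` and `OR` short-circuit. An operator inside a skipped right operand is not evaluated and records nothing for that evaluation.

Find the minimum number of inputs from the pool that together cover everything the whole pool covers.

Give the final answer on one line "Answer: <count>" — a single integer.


input #1 (g=3, u=0): covers B1=T, B2=E, B3=T, B5=F, B6=T
input #2 (g=6, u=1): covers B1=T, B2=E, B3=T, B5=T
input #3 (g=2, u=0): covers B1=T, B2=E, B3=T, B5=F, B6=T
input #4 (g=1, u=1): covers B1=T, B2=E, B3=T, B5=F, B6=F
input #5 (g=5, u=3): covers B1=F, B2=S, B4=F, B5=F, B6=T
input #6 (g=1, u=2): covers B1=T, B2=E, B3=F, B5=F, B6=T
input #7 (g=7, u=4): covers B1=F, B2=S, B4=T, B5=T
union over all inputs: B1=T, B1=F, B2=S, B2=E, B3=T, B3=F, B4=T, B4=F, B5=T, B5=F, B6=T, B6=F (12 outcomes)
size 1 is not enough: best union over all size-1 subsets is 5/12
size 2 is not enough: best union over all size-2 subsets is 9/12
size 3 is not enough: best union over all size-3 subsets is 11/12
the canonical winner is {4, 5, 6, 7}: size 4, full 12-outcome coverage, earliest index list among size-4 covers
Answer: 4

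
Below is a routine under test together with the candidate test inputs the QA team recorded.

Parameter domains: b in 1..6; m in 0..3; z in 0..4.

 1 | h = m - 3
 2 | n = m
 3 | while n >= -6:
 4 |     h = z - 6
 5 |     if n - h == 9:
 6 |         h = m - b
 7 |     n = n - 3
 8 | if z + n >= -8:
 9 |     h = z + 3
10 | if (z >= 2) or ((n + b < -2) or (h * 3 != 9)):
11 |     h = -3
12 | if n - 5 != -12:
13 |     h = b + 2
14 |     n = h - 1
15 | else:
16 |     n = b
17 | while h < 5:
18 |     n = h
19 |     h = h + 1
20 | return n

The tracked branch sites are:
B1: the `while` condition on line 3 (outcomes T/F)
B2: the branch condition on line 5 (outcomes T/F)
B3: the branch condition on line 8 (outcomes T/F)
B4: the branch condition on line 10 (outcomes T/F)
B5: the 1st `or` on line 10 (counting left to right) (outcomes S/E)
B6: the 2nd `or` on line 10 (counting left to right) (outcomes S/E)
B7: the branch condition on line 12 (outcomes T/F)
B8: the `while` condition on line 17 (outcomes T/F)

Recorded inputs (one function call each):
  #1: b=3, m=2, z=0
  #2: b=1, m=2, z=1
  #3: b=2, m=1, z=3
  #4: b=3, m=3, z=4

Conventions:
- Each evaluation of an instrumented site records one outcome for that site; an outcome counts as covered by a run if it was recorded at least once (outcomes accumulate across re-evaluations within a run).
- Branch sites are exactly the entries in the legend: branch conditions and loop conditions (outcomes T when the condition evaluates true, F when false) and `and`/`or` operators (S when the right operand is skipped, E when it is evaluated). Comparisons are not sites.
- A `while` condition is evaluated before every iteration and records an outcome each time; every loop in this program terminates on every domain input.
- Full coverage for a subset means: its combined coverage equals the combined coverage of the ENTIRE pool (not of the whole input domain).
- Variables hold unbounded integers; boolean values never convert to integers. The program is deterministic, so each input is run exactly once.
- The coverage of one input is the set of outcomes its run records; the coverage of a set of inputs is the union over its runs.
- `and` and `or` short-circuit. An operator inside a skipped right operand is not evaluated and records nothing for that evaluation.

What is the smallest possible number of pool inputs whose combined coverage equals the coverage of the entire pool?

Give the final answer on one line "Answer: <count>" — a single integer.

test 1 (b=3, m=2, z=0) hits B1=T, B1=F, B2=F, B3=T, B4=T, B5=E, B6=S, B7=F, B8=T, B8=F
test 2 (b=1, m=2, z=1) hits B1=T, B1=F, B2=F, B3=T, B4=T, B5=E, B6=S, B7=F, B8=T, B8=F
test 3 (b=2, m=1, z=3) hits B1=T, B1=F, B2=F, B3=T, B4=T, B5=S, B7=T, B8=T, B8=F
test 4 (b=3, m=3, z=4) hits B1=T, B1=F, B2=F, B3=T, B4=T, B5=S, B7=T, B8=F
pool-wide coverage (12 outcomes): B1=T, B1=F, B2=F, B3=T, B4=T, B5=S, B5=E, B6=S, B7=T, B7=F, B8=T, B8=F
no size-1 subset reaches all 12 outcomes (best union: 10/12)
at size 2, {1, 3} reaches all 12 outcomes; every lexicographically earlier size-2 subset fails

Answer: 2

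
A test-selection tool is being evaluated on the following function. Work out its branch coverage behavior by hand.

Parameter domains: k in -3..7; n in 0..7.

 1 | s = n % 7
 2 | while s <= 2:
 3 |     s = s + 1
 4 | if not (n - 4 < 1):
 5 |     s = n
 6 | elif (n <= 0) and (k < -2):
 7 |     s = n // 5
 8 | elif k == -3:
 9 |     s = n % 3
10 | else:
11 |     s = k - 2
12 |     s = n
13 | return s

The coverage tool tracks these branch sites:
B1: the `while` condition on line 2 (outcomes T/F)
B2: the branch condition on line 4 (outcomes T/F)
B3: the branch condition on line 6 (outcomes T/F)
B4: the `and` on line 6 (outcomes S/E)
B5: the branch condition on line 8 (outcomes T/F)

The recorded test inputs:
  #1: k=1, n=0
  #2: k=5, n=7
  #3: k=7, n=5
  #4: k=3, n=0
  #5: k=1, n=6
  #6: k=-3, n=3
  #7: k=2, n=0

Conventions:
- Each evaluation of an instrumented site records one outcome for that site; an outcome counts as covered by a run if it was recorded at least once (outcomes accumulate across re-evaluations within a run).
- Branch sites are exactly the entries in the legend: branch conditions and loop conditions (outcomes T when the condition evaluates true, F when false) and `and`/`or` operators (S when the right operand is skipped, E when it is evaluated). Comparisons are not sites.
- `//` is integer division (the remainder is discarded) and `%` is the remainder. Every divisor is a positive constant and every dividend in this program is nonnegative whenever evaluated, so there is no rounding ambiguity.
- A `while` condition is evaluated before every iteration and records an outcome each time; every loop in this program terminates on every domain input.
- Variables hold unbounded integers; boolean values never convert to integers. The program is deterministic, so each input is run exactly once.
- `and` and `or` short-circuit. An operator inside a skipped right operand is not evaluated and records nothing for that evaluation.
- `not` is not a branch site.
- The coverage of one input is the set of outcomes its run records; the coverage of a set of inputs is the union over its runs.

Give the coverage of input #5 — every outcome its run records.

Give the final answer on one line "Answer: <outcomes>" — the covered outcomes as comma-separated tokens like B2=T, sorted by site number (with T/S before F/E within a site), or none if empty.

Tracing the run of input #5 (k=1, n=6):
  B1->F, B2->T
collecting distinct outcomes: B1=F, B2=T

Answer: B1=F, B2=T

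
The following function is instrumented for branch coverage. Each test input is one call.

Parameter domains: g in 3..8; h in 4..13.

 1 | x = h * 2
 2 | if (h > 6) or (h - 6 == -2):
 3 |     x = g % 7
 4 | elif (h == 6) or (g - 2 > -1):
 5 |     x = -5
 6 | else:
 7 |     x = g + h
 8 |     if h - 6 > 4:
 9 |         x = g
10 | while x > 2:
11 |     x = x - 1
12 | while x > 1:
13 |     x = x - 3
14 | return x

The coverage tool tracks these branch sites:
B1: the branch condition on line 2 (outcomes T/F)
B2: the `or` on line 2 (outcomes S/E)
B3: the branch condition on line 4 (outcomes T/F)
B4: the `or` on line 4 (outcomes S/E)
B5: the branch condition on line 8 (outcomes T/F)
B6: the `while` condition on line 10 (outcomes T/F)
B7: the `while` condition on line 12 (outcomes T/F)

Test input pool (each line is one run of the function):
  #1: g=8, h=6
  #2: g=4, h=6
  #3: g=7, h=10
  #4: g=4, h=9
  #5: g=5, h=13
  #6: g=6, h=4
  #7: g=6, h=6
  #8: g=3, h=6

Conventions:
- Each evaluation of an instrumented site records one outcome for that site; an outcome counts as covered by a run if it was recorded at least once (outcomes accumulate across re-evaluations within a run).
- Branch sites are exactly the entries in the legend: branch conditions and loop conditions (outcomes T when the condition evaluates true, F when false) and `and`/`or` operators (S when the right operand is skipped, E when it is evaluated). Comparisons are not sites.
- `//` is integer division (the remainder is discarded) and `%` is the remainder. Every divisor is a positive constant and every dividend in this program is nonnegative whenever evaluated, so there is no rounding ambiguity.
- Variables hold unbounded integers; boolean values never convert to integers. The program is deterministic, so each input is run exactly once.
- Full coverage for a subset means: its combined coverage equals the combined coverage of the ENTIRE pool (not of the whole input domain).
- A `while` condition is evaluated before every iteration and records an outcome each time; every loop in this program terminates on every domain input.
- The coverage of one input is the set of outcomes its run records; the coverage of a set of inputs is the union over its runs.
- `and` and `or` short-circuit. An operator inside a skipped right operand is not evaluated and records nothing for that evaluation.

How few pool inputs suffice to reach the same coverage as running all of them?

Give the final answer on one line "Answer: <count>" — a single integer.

input #1 (g=8, h=6): covers B1=F, B2=E, B3=T, B4=S, B6=F, B7=F
input #2 (g=4, h=6): covers B1=F, B2=E, B3=T, B4=S, B6=F, B7=F
input #3 (g=7, h=10): covers B1=T, B2=S, B6=F, B7=F
input #4 (g=4, h=9): covers B1=T, B2=S, B6=T, B6=F, B7=T, B7=F
input #5 (g=5, h=13): covers B1=T, B2=S, B6=T, B6=F, B7=T, B7=F
input #6 (g=6, h=4): covers B1=T, B2=E, B6=T, B6=F, B7=T, B7=F
input #7 (g=6, h=6): covers B1=F, B2=E, B3=T, B4=S, B6=F, B7=F
input #8 (g=3, h=6): covers B1=F, B2=E, B3=T, B4=S, B6=F, B7=F
together the pool reaches 10 outcomes: B1=T, B1=F, B2=S, B2=E, B3=T, B4=S, B6=T, B6=F, B7=T, B7=F
no size-1 subset reaches all 10 outcomes (best union: 6/10)
inputs {1, 4} (size 2) cover everything; no size-2 subset with a lexicographically smaller index list covers all 10

Answer: 2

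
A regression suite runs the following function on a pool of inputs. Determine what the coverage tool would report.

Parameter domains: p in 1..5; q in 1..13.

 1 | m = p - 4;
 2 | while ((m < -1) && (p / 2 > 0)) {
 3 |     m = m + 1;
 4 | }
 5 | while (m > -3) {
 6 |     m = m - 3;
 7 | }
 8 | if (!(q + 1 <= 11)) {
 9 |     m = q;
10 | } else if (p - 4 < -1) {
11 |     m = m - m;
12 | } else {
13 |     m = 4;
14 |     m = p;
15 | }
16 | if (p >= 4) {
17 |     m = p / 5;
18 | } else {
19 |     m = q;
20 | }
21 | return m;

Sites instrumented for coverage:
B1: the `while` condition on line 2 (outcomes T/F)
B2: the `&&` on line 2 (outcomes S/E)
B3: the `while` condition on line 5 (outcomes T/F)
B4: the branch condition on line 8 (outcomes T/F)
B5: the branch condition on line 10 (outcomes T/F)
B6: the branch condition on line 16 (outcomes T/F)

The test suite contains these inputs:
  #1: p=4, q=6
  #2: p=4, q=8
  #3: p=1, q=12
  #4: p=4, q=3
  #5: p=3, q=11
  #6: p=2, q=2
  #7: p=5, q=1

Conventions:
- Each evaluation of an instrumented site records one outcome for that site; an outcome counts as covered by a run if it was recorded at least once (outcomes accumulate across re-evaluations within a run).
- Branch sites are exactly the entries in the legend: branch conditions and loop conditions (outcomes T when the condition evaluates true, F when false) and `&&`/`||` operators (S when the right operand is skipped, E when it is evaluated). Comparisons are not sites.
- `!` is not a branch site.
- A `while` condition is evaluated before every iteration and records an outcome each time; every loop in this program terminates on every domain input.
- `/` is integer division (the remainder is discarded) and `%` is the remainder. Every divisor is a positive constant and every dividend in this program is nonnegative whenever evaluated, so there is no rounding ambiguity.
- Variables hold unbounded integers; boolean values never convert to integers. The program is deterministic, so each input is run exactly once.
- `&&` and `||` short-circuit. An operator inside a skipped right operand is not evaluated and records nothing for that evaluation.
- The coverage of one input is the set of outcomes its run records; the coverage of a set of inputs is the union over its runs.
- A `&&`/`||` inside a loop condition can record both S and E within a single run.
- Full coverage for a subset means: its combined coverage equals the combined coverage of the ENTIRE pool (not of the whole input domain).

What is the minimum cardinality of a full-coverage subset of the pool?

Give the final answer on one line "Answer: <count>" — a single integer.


input #1, p=4, q=6: events B2->S, B1->F, B3->T, B3->F, B4->F, B5->F, B6->T; outcomes B1=F, B2=S, B3=T, B3=F, B4=F, B5=F, B6=T
input #2, p=4, q=8: events B2->S, B1->F, B3->T, B3->F, B4->F, B5->F, B6->T; outcomes B1=F, B2=S, B3=T, B3=F, B4=F, B5=F, B6=T
input #3, p=1, q=12: events B2->E, B1->F, B3->F, B4->T, B6->F; outcomes B1=F, B2=E, B3=F, B4=T, B6=F
input #4, p=4, q=3: events B2->S, B1->F, B3->T, B3->F, B4->F, B5->F, B6->T; outcomes B1=F, B2=S, B3=T, B3=F, B4=F, B5=F, B6=T
input #5, p=3, q=11: events B2->S, B1->F, B3->T, B3->F, B4->T, B6->F; outcomes B1=F, B2=S, B3=T, B3=F, B4=T, B6=F
input #6, p=2, q=2: events B2->E, B1->T, B2->S, B1->F, B3->T, B3->F, B4->F, B5->T, B6->F; outcomes B1=T, B1=F, B2=S, B2=E, B3=T, B3=F, B4=F, B5=T, B6=F
input #7, p=5, q=1: events B2->S, B1->F, B3->T, B3->T, B3->F, B4->F, B5->F, B6->T; outcomes B1=F, B2=S, B3=T, B3=F, B4=F, B5=F, B6=T
together the pool reaches 12 outcomes: B1=T, B1=F, B2=S, B2=E, B3=T, B3=F, B4=T, B4=F, B5=T, B5=F, B6=T, B6=F
no size-1 subset reaches all 12 outcomes (best union: 9/12)
no size-2 subset reaches all 12 outcomes (best union: 11/12)
size 3: inputs {1, 3, 6} cover all 12 outcomes, and no lexicographically smaller subset of this size does
Answer: 3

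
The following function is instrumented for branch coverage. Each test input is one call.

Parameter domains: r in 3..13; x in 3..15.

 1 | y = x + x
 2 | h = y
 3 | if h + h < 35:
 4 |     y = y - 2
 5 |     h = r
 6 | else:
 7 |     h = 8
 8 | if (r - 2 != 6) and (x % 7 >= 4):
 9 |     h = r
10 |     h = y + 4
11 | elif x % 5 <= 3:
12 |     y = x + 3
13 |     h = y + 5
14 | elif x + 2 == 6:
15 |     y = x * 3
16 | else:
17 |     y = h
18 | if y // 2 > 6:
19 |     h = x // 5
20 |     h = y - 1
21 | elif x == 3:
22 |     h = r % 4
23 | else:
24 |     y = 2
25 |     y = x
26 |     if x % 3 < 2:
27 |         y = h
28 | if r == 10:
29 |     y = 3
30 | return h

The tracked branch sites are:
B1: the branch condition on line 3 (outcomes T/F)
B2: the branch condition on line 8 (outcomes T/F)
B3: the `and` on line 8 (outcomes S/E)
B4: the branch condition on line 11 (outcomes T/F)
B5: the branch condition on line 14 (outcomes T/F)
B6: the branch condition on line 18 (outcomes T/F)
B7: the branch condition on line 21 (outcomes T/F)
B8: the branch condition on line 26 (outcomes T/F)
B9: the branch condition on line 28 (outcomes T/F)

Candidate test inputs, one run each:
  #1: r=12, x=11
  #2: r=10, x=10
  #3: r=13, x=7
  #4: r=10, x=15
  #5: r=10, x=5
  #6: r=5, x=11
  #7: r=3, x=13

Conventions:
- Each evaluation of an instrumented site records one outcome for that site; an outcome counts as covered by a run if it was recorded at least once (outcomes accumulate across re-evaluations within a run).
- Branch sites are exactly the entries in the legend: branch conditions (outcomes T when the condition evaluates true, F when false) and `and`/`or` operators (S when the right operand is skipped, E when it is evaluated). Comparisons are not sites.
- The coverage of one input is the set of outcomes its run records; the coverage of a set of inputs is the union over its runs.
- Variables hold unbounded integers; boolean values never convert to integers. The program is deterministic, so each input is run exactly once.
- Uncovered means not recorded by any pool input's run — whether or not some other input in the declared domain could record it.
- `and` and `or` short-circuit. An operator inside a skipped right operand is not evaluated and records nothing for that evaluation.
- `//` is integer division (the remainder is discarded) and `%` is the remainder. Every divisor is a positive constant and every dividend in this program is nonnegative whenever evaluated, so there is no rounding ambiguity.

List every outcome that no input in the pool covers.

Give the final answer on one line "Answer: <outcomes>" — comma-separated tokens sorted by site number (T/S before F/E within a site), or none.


run #1 (r=12, x=11) records B1=F, B2=T, B3=E, B6=T, B9=F
run #2 (r=10, x=10) records B1=F, B2=F, B3=E, B4=T, B6=F, B7=F, B8=T, B9=T
run #3 (r=13, x=7) records B1=T, B2=F, B3=E, B4=T, B6=F, B7=F, B8=T, B9=F
run #4 (r=10, x=15) records B1=F, B2=F, B3=E, B4=T, B6=T, B9=T
run #5 (r=10, x=5) records B1=T, B2=T, B3=E, B6=F, B7=F, B8=F, B9=T
run #6 (r=5, x=11) records B1=F, B2=T, B3=E, B6=T, B9=F
run #7 (r=3, x=13) records B1=F, B2=T, B3=E, B6=T, B9=F
union over the pool: B1=T, B1=F, B2=T, B2=F, B3=E, B4=T, B6=T, B6=F, B7=F, B8=T, B8=F, B9=T, B9=F
uncovered (5 of 18): B3=S, B4=F, B5=T, B5=F, B7=T
Answer: B3=S, B4=F, B5=T, B5=F, B7=T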